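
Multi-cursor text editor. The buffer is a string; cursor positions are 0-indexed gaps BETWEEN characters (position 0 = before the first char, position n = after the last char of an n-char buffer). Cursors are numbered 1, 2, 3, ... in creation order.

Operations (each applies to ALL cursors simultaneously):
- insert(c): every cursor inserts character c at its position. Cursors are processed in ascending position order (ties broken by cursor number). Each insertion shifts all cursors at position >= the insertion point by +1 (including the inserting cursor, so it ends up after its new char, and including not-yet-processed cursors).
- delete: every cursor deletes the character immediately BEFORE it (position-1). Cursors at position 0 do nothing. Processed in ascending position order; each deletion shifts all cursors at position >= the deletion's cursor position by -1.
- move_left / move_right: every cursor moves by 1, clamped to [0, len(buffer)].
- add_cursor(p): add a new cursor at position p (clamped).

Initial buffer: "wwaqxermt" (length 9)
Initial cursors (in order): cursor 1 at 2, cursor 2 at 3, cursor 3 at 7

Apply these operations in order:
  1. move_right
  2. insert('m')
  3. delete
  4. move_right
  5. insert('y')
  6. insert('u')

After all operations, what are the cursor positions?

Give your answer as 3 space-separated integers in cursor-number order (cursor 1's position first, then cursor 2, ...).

Answer: 6 9 15

Derivation:
After op 1 (move_right): buffer="wwaqxermt" (len 9), cursors c1@3 c2@4 c3@8, authorship .........
After op 2 (insert('m')): buffer="wwamqmxermmt" (len 12), cursors c1@4 c2@6 c3@11, authorship ...1.2....3.
After op 3 (delete): buffer="wwaqxermt" (len 9), cursors c1@3 c2@4 c3@8, authorship .........
After op 4 (move_right): buffer="wwaqxermt" (len 9), cursors c1@4 c2@5 c3@9, authorship .........
After op 5 (insert('y')): buffer="wwaqyxyermty" (len 12), cursors c1@5 c2@7 c3@12, authorship ....1.2....3
After op 6 (insert('u')): buffer="wwaqyuxyuermtyu" (len 15), cursors c1@6 c2@9 c3@15, authorship ....11.22....33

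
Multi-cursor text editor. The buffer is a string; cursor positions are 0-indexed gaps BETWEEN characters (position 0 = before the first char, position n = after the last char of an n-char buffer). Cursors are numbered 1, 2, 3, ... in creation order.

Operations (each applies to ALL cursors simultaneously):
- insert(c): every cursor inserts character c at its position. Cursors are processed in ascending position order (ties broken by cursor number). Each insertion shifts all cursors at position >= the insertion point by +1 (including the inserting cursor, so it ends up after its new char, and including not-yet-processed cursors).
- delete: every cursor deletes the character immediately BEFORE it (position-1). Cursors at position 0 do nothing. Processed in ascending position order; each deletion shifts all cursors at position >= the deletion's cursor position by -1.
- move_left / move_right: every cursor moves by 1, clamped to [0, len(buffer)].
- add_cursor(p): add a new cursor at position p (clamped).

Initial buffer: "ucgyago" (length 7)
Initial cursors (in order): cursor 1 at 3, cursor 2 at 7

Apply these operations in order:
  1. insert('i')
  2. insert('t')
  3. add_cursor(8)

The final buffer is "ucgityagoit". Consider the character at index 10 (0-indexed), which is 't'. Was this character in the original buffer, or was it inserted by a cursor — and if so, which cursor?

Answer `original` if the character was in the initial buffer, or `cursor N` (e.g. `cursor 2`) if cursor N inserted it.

After op 1 (insert('i')): buffer="ucgiyagoi" (len 9), cursors c1@4 c2@9, authorship ...1....2
After op 2 (insert('t')): buffer="ucgityagoit" (len 11), cursors c1@5 c2@11, authorship ...11....22
After op 3 (add_cursor(8)): buffer="ucgityagoit" (len 11), cursors c1@5 c3@8 c2@11, authorship ...11....22
Authorship (.=original, N=cursor N): . . . 1 1 . . . . 2 2
Index 10: author = 2

Answer: cursor 2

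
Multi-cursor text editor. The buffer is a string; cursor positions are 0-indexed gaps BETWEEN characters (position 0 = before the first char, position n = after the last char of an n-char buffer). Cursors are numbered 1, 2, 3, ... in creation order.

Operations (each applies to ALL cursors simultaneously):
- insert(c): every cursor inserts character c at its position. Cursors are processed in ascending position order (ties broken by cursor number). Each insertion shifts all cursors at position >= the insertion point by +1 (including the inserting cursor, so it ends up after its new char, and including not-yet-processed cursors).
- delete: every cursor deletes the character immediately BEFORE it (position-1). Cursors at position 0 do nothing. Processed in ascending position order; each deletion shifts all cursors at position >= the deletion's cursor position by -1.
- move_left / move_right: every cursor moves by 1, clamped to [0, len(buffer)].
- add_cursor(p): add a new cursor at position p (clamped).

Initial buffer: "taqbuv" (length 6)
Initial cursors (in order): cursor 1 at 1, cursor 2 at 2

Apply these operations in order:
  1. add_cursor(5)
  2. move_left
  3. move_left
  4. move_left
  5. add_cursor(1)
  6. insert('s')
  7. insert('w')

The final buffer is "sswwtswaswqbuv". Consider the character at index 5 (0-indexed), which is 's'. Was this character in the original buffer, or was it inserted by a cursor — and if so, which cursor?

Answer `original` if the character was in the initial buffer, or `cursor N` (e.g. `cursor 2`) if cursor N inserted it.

Answer: cursor 4

Derivation:
After op 1 (add_cursor(5)): buffer="taqbuv" (len 6), cursors c1@1 c2@2 c3@5, authorship ......
After op 2 (move_left): buffer="taqbuv" (len 6), cursors c1@0 c2@1 c3@4, authorship ......
After op 3 (move_left): buffer="taqbuv" (len 6), cursors c1@0 c2@0 c3@3, authorship ......
After op 4 (move_left): buffer="taqbuv" (len 6), cursors c1@0 c2@0 c3@2, authorship ......
After op 5 (add_cursor(1)): buffer="taqbuv" (len 6), cursors c1@0 c2@0 c4@1 c3@2, authorship ......
After op 6 (insert('s')): buffer="sstsasqbuv" (len 10), cursors c1@2 c2@2 c4@4 c3@6, authorship 12.4.3....
After op 7 (insert('w')): buffer="sswwtswaswqbuv" (len 14), cursors c1@4 c2@4 c4@7 c3@10, authorship 1212.44.33....
Authorship (.=original, N=cursor N): 1 2 1 2 . 4 4 . 3 3 . . . .
Index 5: author = 4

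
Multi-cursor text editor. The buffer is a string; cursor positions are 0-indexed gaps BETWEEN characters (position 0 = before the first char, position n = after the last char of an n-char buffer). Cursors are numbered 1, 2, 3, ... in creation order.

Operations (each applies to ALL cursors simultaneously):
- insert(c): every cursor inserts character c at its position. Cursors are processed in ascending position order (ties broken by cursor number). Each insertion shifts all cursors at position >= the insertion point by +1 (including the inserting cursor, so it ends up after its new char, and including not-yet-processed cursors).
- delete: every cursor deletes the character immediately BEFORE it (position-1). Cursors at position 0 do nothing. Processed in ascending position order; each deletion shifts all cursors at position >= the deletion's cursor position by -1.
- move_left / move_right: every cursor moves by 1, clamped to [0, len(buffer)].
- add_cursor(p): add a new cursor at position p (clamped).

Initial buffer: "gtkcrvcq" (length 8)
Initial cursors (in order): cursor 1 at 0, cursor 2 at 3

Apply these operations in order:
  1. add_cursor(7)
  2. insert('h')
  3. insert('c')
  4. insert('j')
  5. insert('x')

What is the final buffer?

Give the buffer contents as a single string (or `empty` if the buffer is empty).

Answer: hcjxgtkhcjxcrvchcjxq

Derivation:
After op 1 (add_cursor(7)): buffer="gtkcrvcq" (len 8), cursors c1@0 c2@3 c3@7, authorship ........
After op 2 (insert('h')): buffer="hgtkhcrvchq" (len 11), cursors c1@1 c2@5 c3@10, authorship 1...2....3.
After op 3 (insert('c')): buffer="hcgtkhccrvchcq" (len 14), cursors c1@2 c2@7 c3@13, authorship 11...22....33.
After op 4 (insert('j')): buffer="hcjgtkhcjcrvchcjq" (len 17), cursors c1@3 c2@9 c3@16, authorship 111...222....333.
After op 5 (insert('x')): buffer="hcjxgtkhcjxcrvchcjxq" (len 20), cursors c1@4 c2@11 c3@19, authorship 1111...2222....3333.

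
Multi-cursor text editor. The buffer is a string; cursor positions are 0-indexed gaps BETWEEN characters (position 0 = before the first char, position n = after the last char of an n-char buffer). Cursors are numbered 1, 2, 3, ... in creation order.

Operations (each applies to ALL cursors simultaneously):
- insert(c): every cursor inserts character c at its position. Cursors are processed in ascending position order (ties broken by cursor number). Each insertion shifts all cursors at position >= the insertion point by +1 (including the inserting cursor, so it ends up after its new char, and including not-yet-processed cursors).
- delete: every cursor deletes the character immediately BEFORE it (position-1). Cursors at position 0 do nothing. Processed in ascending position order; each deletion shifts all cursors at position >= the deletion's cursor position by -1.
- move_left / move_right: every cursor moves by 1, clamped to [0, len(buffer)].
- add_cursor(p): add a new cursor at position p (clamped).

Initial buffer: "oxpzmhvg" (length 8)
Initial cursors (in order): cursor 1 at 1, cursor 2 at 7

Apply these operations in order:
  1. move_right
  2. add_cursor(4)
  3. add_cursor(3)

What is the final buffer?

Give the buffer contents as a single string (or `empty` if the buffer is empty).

After op 1 (move_right): buffer="oxpzmhvg" (len 8), cursors c1@2 c2@8, authorship ........
After op 2 (add_cursor(4)): buffer="oxpzmhvg" (len 8), cursors c1@2 c3@4 c2@8, authorship ........
After op 3 (add_cursor(3)): buffer="oxpzmhvg" (len 8), cursors c1@2 c4@3 c3@4 c2@8, authorship ........

Answer: oxpzmhvg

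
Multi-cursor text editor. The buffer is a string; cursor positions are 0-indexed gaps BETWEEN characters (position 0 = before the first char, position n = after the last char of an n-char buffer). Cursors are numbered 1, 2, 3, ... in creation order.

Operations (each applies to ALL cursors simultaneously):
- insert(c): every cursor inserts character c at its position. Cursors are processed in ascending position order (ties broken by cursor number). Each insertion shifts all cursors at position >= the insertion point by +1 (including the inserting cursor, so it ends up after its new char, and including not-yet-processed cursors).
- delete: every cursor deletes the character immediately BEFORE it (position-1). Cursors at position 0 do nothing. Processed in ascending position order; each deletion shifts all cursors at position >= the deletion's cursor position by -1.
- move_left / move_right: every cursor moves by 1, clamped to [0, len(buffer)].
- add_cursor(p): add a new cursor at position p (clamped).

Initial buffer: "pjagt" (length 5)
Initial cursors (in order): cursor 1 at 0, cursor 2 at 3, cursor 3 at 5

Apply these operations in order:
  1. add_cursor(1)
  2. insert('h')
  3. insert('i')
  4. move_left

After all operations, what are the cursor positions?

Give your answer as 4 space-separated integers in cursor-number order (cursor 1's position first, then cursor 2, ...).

After op 1 (add_cursor(1)): buffer="pjagt" (len 5), cursors c1@0 c4@1 c2@3 c3@5, authorship .....
After op 2 (insert('h')): buffer="hphjahgth" (len 9), cursors c1@1 c4@3 c2@6 c3@9, authorship 1.4..2..3
After op 3 (insert('i')): buffer="hiphijahigthi" (len 13), cursors c1@2 c4@5 c2@9 c3@13, authorship 11.44..22..33
After op 4 (move_left): buffer="hiphijahigthi" (len 13), cursors c1@1 c4@4 c2@8 c3@12, authorship 11.44..22..33

Answer: 1 8 12 4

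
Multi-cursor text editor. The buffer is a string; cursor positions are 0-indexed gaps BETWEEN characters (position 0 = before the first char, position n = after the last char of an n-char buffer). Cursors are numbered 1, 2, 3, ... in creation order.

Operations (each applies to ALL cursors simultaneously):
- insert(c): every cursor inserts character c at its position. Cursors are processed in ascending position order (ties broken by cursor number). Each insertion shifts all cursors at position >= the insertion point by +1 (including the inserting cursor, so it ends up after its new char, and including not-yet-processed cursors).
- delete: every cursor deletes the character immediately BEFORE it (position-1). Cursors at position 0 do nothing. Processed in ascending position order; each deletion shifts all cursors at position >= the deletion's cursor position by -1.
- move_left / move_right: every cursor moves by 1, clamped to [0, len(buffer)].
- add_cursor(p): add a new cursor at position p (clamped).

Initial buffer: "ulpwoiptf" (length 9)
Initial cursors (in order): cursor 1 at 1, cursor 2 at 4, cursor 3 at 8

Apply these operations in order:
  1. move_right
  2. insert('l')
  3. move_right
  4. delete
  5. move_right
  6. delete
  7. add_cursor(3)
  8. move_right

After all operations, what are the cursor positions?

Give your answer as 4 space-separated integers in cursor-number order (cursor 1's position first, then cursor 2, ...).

After op 1 (move_right): buffer="ulpwoiptf" (len 9), cursors c1@2 c2@5 c3@9, authorship .........
After op 2 (insert('l')): buffer="ullpwoliptfl" (len 12), cursors c1@3 c2@7 c3@12, authorship ..1...2....3
After op 3 (move_right): buffer="ullpwoliptfl" (len 12), cursors c1@4 c2@8 c3@12, authorship ..1...2....3
After op 4 (delete): buffer="ullwolptf" (len 9), cursors c1@3 c2@6 c3@9, authorship ..1..2...
After op 5 (move_right): buffer="ullwolptf" (len 9), cursors c1@4 c2@7 c3@9, authorship ..1..2...
After op 6 (delete): buffer="ullolt" (len 6), cursors c1@3 c2@5 c3@6, authorship ..1.2.
After op 7 (add_cursor(3)): buffer="ullolt" (len 6), cursors c1@3 c4@3 c2@5 c3@6, authorship ..1.2.
After op 8 (move_right): buffer="ullolt" (len 6), cursors c1@4 c4@4 c2@6 c3@6, authorship ..1.2.

Answer: 4 6 6 4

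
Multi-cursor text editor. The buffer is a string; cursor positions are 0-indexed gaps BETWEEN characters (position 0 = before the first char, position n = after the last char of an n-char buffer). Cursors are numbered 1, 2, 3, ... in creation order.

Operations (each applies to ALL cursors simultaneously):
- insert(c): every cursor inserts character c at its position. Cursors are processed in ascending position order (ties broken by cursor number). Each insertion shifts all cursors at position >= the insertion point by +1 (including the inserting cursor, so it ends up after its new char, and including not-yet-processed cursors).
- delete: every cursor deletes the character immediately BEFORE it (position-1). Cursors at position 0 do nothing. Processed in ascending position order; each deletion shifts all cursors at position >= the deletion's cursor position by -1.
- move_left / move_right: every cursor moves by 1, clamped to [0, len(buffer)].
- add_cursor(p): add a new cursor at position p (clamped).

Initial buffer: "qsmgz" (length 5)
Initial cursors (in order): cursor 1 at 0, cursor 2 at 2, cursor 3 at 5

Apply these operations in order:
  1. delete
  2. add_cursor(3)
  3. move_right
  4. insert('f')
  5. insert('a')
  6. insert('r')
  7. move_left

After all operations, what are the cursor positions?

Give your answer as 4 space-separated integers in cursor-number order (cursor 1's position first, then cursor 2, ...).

Answer: 3 7 14 14

Derivation:
After op 1 (delete): buffer="qmg" (len 3), cursors c1@0 c2@1 c3@3, authorship ...
After op 2 (add_cursor(3)): buffer="qmg" (len 3), cursors c1@0 c2@1 c3@3 c4@3, authorship ...
After op 3 (move_right): buffer="qmg" (len 3), cursors c1@1 c2@2 c3@3 c4@3, authorship ...
After op 4 (insert('f')): buffer="qfmfgff" (len 7), cursors c1@2 c2@4 c3@7 c4@7, authorship .1.2.34
After op 5 (insert('a')): buffer="qfamfagffaa" (len 11), cursors c1@3 c2@6 c3@11 c4@11, authorship .11.22.3434
After op 6 (insert('r')): buffer="qfarmfargffaarr" (len 15), cursors c1@4 c2@8 c3@15 c4@15, authorship .111.222.343434
After op 7 (move_left): buffer="qfarmfargffaarr" (len 15), cursors c1@3 c2@7 c3@14 c4@14, authorship .111.222.343434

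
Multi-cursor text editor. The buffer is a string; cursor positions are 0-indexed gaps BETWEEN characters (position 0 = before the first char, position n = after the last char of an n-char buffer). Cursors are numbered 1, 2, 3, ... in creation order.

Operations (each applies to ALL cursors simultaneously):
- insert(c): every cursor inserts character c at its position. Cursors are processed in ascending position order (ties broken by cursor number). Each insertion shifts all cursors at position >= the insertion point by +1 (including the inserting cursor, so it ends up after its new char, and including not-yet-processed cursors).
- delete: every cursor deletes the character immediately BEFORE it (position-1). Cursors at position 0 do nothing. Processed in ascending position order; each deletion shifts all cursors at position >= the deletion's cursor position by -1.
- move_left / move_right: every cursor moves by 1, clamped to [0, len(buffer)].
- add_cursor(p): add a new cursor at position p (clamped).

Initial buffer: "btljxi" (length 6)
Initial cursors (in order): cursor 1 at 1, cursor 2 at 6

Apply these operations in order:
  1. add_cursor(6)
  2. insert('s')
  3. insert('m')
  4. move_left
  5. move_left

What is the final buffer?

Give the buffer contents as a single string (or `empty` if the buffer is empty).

Answer: bsmtljxissmm

Derivation:
After op 1 (add_cursor(6)): buffer="btljxi" (len 6), cursors c1@1 c2@6 c3@6, authorship ......
After op 2 (insert('s')): buffer="bstljxiss" (len 9), cursors c1@2 c2@9 c3@9, authorship .1.....23
After op 3 (insert('m')): buffer="bsmtljxissmm" (len 12), cursors c1@3 c2@12 c3@12, authorship .11.....2323
After op 4 (move_left): buffer="bsmtljxissmm" (len 12), cursors c1@2 c2@11 c3@11, authorship .11.....2323
After op 5 (move_left): buffer="bsmtljxissmm" (len 12), cursors c1@1 c2@10 c3@10, authorship .11.....2323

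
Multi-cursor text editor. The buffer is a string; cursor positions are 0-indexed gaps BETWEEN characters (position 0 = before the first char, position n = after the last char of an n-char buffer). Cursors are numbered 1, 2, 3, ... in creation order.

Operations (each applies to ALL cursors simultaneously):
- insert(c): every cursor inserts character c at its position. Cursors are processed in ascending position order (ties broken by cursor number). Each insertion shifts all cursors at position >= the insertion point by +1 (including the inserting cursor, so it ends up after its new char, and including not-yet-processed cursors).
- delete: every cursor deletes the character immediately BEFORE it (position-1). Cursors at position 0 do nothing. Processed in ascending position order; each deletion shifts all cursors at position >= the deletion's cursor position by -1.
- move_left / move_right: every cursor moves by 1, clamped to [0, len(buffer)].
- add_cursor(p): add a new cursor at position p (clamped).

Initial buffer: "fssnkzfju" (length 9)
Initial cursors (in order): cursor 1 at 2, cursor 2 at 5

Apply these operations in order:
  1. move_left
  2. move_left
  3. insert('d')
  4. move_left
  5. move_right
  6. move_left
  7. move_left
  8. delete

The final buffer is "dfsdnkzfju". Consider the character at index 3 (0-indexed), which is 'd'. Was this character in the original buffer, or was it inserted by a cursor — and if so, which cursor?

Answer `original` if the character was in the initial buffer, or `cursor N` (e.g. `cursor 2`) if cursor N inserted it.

After op 1 (move_left): buffer="fssnkzfju" (len 9), cursors c1@1 c2@4, authorship .........
After op 2 (move_left): buffer="fssnkzfju" (len 9), cursors c1@0 c2@3, authorship .........
After op 3 (insert('d')): buffer="dfssdnkzfju" (len 11), cursors c1@1 c2@5, authorship 1...2......
After op 4 (move_left): buffer="dfssdnkzfju" (len 11), cursors c1@0 c2@4, authorship 1...2......
After op 5 (move_right): buffer="dfssdnkzfju" (len 11), cursors c1@1 c2@5, authorship 1...2......
After op 6 (move_left): buffer="dfssdnkzfju" (len 11), cursors c1@0 c2@4, authorship 1...2......
After op 7 (move_left): buffer="dfssdnkzfju" (len 11), cursors c1@0 c2@3, authorship 1...2......
After op 8 (delete): buffer="dfsdnkzfju" (len 10), cursors c1@0 c2@2, authorship 1..2......
Authorship (.=original, N=cursor N): 1 . . 2 . . . . . .
Index 3: author = 2

Answer: cursor 2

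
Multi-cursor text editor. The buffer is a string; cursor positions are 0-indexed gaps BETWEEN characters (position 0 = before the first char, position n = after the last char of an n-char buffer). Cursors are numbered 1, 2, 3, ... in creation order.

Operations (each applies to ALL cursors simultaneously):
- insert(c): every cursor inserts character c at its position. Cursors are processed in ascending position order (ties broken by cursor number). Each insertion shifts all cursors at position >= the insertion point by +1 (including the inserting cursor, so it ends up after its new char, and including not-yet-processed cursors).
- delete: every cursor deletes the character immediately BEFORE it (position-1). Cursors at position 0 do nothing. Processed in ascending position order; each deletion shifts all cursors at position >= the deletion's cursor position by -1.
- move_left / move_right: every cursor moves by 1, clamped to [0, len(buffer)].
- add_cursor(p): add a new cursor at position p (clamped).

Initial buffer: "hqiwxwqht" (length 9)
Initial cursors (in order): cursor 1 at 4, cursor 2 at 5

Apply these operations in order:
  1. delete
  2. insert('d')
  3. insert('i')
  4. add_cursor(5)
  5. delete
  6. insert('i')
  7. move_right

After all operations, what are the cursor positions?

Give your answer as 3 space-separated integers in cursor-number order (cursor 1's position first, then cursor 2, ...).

Answer: 8 8 8

Derivation:
After op 1 (delete): buffer="hqiwqht" (len 7), cursors c1@3 c2@3, authorship .......
After op 2 (insert('d')): buffer="hqiddwqht" (len 9), cursors c1@5 c2@5, authorship ...12....
After op 3 (insert('i')): buffer="hqiddiiwqht" (len 11), cursors c1@7 c2@7, authorship ...1212....
After op 4 (add_cursor(5)): buffer="hqiddiiwqht" (len 11), cursors c3@5 c1@7 c2@7, authorship ...1212....
After op 5 (delete): buffer="hqidwqht" (len 8), cursors c1@4 c2@4 c3@4, authorship ...1....
After op 6 (insert('i')): buffer="hqidiiiwqht" (len 11), cursors c1@7 c2@7 c3@7, authorship ...1123....
After op 7 (move_right): buffer="hqidiiiwqht" (len 11), cursors c1@8 c2@8 c3@8, authorship ...1123....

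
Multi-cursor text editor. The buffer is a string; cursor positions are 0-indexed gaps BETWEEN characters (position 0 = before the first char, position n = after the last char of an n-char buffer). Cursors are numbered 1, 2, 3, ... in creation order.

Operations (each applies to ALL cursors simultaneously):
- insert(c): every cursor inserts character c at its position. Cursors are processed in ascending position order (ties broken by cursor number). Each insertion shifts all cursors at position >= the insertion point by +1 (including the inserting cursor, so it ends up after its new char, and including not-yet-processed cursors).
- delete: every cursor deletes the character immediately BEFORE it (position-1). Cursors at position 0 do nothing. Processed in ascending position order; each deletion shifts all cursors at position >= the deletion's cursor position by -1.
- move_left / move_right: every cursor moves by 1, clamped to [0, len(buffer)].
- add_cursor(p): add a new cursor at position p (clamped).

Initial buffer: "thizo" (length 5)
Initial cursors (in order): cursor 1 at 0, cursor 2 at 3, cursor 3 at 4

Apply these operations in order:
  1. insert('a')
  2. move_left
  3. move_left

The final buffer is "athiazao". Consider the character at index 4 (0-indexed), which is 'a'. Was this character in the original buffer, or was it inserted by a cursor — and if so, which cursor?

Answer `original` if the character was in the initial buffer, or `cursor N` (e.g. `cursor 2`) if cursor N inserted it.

After op 1 (insert('a')): buffer="athiazao" (len 8), cursors c1@1 c2@5 c3@7, authorship 1...2.3.
After op 2 (move_left): buffer="athiazao" (len 8), cursors c1@0 c2@4 c3@6, authorship 1...2.3.
After op 3 (move_left): buffer="athiazao" (len 8), cursors c1@0 c2@3 c3@5, authorship 1...2.3.
Authorship (.=original, N=cursor N): 1 . . . 2 . 3 .
Index 4: author = 2

Answer: cursor 2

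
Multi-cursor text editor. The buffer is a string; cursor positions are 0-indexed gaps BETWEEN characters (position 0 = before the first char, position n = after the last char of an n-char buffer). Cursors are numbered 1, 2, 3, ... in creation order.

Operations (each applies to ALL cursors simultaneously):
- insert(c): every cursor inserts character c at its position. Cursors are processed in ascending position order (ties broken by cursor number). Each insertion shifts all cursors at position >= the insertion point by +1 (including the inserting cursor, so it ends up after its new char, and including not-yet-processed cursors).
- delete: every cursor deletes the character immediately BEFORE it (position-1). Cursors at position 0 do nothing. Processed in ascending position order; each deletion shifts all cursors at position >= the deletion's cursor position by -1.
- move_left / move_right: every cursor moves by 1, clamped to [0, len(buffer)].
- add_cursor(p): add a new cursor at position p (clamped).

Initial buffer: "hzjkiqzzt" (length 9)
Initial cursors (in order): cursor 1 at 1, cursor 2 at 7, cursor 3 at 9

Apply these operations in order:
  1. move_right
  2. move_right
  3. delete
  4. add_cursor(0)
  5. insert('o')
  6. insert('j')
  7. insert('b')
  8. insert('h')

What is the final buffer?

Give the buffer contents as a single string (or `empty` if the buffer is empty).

Answer: ojbhhzojbhkiqzoojjbbhh

Derivation:
After op 1 (move_right): buffer="hzjkiqzzt" (len 9), cursors c1@2 c2@8 c3@9, authorship .........
After op 2 (move_right): buffer="hzjkiqzzt" (len 9), cursors c1@3 c2@9 c3@9, authorship .........
After op 3 (delete): buffer="hzkiqz" (len 6), cursors c1@2 c2@6 c3@6, authorship ......
After op 4 (add_cursor(0)): buffer="hzkiqz" (len 6), cursors c4@0 c1@2 c2@6 c3@6, authorship ......
After op 5 (insert('o')): buffer="ohzokiqzoo" (len 10), cursors c4@1 c1@4 c2@10 c3@10, authorship 4..1....23
After op 6 (insert('j')): buffer="ojhzojkiqzoojj" (len 14), cursors c4@2 c1@6 c2@14 c3@14, authorship 44..11....2323
After op 7 (insert('b')): buffer="ojbhzojbkiqzoojjbb" (len 18), cursors c4@3 c1@8 c2@18 c3@18, authorship 444..111....232323
After op 8 (insert('h')): buffer="ojbhhzojbhkiqzoojjbbhh" (len 22), cursors c4@4 c1@10 c2@22 c3@22, authorship 4444..1111....23232323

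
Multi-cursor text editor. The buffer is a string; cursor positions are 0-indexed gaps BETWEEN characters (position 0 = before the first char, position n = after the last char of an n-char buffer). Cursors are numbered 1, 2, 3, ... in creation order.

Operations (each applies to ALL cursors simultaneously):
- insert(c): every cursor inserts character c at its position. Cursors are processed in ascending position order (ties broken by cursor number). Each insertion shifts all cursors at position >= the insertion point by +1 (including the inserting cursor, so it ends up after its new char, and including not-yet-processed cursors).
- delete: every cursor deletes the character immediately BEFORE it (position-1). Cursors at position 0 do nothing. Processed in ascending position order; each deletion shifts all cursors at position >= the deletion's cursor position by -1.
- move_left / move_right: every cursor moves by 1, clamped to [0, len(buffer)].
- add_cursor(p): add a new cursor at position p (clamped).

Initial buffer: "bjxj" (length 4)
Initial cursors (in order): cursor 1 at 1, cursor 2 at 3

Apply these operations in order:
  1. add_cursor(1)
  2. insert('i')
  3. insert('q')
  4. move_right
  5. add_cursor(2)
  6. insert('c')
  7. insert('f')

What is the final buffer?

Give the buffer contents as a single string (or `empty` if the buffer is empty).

Answer: bicfiqqjccffxiqjcf

Derivation:
After op 1 (add_cursor(1)): buffer="bjxj" (len 4), cursors c1@1 c3@1 c2@3, authorship ....
After op 2 (insert('i')): buffer="biijxij" (len 7), cursors c1@3 c3@3 c2@6, authorship .13..2.
After op 3 (insert('q')): buffer="biiqqjxiqj" (len 10), cursors c1@5 c3@5 c2@9, authorship .1313..22.
After op 4 (move_right): buffer="biiqqjxiqj" (len 10), cursors c1@6 c3@6 c2@10, authorship .1313..22.
After op 5 (add_cursor(2)): buffer="biiqqjxiqj" (len 10), cursors c4@2 c1@6 c3@6 c2@10, authorship .1313..22.
After op 6 (insert('c')): buffer="biciqqjccxiqjc" (len 14), cursors c4@3 c1@9 c3@9 c2@14, authorship .14313.13.22.2
After op 7 (insert('f')): buffer="bicfiqqjccffxiqjcf" (len 18), cursors c4@4 c1@12 c3@12 c2@18, authorship .144313.1313.22.22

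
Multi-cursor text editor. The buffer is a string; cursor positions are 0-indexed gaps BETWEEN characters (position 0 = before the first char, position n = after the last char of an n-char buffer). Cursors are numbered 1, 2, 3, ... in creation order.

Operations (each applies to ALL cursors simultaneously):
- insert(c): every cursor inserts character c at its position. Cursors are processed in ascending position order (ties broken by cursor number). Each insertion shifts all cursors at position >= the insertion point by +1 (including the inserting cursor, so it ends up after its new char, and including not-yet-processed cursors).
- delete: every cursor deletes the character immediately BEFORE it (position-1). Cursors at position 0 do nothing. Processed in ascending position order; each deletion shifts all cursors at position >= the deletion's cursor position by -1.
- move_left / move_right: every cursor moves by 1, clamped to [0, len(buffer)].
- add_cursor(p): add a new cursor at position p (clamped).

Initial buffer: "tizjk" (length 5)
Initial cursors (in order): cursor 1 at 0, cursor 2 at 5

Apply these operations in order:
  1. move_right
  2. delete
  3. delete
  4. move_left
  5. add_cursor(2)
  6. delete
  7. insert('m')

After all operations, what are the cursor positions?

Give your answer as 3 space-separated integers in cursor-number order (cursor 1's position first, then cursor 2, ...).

After op 1 (move_right): buffer="tizjk" (len 5), cursors c1@1 c2@5, authorship .....
After op 2 (delete): buffer="izj" (len 3), cursors c1@0 c2@3, authorship ...
After op 3 (delete): buffer="iz" (len 2), cursors c1@0 c2@2, authorship ..
After op 4 (move_left): buffer="iz" (len 2), cursors c1@0 c2@1, authorship ..
After op 5 (add_cursor(2)): buffer="iz" (len 2), cursors c1@0 c2@1 c3@2, authorship ..
After op 6 (delete): buffer="" (len 0), cursors c1@0 c2@0 c3@0, authorship 
After op 7 (insert('m')): buffer="mmm" (len 3), cursors c1@3 c2@3 c3@3, authorship 123

Answer: 3 3 3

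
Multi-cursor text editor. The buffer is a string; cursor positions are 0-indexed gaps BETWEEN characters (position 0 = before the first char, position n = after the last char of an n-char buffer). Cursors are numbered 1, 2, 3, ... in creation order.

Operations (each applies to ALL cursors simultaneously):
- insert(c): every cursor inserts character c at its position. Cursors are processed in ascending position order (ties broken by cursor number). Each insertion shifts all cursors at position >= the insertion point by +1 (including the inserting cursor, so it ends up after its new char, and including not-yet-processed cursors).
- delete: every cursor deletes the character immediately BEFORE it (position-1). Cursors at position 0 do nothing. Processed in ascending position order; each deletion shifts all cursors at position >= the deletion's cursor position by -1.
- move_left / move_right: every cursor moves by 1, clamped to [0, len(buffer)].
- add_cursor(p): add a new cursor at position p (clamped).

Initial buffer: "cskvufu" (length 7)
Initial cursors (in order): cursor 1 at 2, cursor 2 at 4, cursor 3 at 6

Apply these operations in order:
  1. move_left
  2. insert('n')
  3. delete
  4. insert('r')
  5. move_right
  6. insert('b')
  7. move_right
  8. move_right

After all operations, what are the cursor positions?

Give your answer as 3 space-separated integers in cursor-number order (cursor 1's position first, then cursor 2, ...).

After op 1 (move_left): buffer="cskvufu" (len 7), cursors c1@1 c2@3 c3@5, authorship .......
After op 2 (insert('n')): buffer="cnsknvunfu" (len 10), cursors c1@2 c2@5 c3@8, authorship .1..2..3..
After op 3 (delete): buffer="cskvufu" (len 7), cursors c1@1 c2@3 c3@5, authorship .......
After op 4 (insert('r')): buffer="crskrvurfu" (len 10), cursors c1@2 c2@5 c3@8, authorship .1..2..3..
After op 5 (move_right): buffer="crskrvurfu" (len 10), cursors c1@3 c2@6 c3@9, authorship .1..2..3..
After op 6 (insert('b')): buffer="crsbkrvburfbu" (len 13), cursors c1@4 c2@8 c3@12, authorship .1.1.2.2.3.3.
After op 7 (move_right): buffer="crsbkrvburfbu" (len 13), cursors c1@5 c2@9 c3@13, authorship .1.1.2.2.3.3.
After op 8 (move_right): buffer="crsbkrvburfbu" (len 13), cursors c1@6 c2@10 c3@13, authorship .1.1.2.2.3.3.

Answer: 6 10 13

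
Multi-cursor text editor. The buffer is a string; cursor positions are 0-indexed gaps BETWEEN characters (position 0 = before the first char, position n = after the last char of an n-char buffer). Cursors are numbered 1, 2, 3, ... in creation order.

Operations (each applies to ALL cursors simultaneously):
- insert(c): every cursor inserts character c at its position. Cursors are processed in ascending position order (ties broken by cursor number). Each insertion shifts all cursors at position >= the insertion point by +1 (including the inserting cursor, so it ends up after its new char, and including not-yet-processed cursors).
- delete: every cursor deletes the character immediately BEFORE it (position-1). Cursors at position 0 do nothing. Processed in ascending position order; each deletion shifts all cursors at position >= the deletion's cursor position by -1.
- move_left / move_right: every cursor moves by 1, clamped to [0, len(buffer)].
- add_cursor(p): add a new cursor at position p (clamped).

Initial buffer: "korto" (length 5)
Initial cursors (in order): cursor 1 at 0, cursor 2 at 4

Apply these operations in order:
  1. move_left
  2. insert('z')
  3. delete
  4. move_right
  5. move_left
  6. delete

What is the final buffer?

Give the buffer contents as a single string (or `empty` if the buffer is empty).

After op 1 (move_left): buffer="korto" (len 5), cursors c1@0 c2@3, authorship .....
After op 2 (insert('z')): buffer="zkorzto" (len 7), cursors c1@1 c2@5, authorship 1...2..
After op 3 (delete): buffer="korto" (len 5), cursors c1@0 c2@3, authorship .....
After op 4 (move_right): buffer="korto" (len 5), cursors c1@1 c2@4, authorship .....
After op 5 (move_left): buffer="korto" (len 5), cursors c1@0 c2@3, authorship .....
After op 6 (delete): buffer="koto" (len 4), cursors c1@0 c2@2, authorship ....

Answer: koto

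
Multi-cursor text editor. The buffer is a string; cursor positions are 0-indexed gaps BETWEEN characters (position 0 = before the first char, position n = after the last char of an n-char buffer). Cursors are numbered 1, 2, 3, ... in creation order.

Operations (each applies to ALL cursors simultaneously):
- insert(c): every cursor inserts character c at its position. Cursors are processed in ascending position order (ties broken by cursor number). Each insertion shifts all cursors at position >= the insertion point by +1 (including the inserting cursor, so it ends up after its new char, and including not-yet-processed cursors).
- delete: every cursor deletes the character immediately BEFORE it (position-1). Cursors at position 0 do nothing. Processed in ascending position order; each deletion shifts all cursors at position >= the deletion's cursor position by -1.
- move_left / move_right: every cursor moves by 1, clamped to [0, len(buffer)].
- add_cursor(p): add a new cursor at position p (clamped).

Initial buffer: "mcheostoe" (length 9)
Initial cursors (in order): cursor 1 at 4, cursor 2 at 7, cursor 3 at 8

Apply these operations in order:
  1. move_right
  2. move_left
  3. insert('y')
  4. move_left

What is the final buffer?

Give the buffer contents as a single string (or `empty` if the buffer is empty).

Answer: mcheyostyoye

Derivation:
After op 1 (move_right): buffer="mcheostoe" (len 9), cursors c1@5 c2@8 c3@9, authorship .........
After op 2 (move_left): buffer="mcheostoe" (len 9), cursors c1@4 c2@7 c3@8, authorship .........
After op 3 (insert('y')): buffer="mcheyostyoye" (len 12), cursors c1@5 c2@9 c3@11, authorship ....1...2.3.
After op 4 (move_left): buffer="mcheyostyoye" (len 12), cursors c1@4 c2@8 c3@10, authorship ....1...2.3.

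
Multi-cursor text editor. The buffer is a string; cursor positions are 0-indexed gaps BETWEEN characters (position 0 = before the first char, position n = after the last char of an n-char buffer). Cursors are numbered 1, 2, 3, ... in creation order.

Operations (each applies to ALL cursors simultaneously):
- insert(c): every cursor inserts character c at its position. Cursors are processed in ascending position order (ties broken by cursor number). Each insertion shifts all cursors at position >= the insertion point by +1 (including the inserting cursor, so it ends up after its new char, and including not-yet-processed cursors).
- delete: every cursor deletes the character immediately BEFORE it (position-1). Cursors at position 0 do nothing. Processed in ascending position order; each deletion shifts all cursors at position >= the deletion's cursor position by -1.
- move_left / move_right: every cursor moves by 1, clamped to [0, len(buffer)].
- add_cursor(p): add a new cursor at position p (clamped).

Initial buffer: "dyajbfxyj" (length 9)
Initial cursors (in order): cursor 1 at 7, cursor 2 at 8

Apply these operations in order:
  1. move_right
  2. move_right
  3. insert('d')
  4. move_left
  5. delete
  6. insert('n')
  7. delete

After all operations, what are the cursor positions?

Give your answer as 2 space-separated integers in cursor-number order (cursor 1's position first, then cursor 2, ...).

Answer: 8 8

Derivation:
After op 1 (move_right): buffer="dyajbfxyj" (len 9), cursors c1@8 c2@9, authorship .........
After op 2 (move_right): buffer="dyajbfxyj" (len 9), cursors c1@9 c2@9, authorship .........
After op 3 (insert('d')): buffer="dyajbfxyjdd" (len 11), cursors c1@11 c2@11, authorship .........12
After op 4 (move_left): buffer="dyajbfxyjdd" (len 11), cursors c1@10 c2@10, authorship .........12
After op 5 (delete): buffer="dyajbfxyd" (len 9), cursors c1@8 c2@8, authorship ........2
After op 6 (insert('n')): buffer="dyajbfxynnd" (len 11), cursors c1@10 c2@10, authorship ........122
After op 7 (delete): buffer="dyajbfxyd" (len 9), cursors c1@8 c2@8, authorship ........2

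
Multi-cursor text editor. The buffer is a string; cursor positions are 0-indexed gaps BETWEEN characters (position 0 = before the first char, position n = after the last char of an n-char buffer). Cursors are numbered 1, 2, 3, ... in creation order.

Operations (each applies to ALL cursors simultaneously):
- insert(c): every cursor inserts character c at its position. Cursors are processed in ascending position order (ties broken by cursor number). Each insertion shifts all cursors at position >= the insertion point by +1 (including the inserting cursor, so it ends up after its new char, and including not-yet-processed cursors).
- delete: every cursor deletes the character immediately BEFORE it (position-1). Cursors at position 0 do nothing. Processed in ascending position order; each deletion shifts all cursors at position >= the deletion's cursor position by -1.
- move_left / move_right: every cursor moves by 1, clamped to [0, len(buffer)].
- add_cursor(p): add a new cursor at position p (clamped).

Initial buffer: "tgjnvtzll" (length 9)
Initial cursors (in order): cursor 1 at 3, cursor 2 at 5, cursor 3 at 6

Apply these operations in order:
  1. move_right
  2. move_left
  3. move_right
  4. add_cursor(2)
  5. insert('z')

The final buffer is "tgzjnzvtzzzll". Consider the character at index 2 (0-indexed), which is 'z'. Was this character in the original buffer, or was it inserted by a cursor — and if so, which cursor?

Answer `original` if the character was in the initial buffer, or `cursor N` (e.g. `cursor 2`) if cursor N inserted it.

After op 1 (move_right): buffer="tgjnvtzll" (len 9), cursors c1@4 c2@6 c3@7, authorship .........
After op 2 (move_left): buffer="tgjnvtzll" (len 9), cursors c1@3 c2@5 c3@6, authorship .........
After op 3 (move_right): buffer="tgjnvtzll" (len 9), cursors c1@4 c2@6 c3@7, authorship .........
After op 4 (add_cursor(2)): buffer="tgjnvtzll" (len 9), cursors c4@2 c1@4 c2@6 c3@7, authorship .........
After op 5 (insert('z')): buffer="tgzjnzvtzzzll" (len 13), cursors c4@3 c1@6 c2@9 c3@11, authorship ..4..1..2.3..
Authorship (.=original, N=cursor N): . . 4 . . 1 . . 2 . 3 . .
Index 2: author = 4

Answer: cursor 4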